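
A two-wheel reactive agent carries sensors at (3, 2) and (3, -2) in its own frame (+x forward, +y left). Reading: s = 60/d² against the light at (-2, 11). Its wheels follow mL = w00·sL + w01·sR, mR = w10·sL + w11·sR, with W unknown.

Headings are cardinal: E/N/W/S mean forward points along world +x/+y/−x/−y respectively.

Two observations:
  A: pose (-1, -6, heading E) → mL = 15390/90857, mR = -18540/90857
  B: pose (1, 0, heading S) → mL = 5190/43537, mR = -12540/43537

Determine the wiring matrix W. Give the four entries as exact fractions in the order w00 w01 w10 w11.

obs A: pose=(-1,-6,E) → sL=60/241, sR=60/377, mL=15390/90857, mR=-18540/90857
obs B: pose=(1,0,S) → sL=60/221, sR=60/197, mL=5190/43537, mR=-12540/43537
sensor matrix S = [[60/241, 60/377], [60/221, 60/197]]; det S = 129024000/3955641209
solve [mL_A; mL_B] = S·[w00; w01] and [mR_A; mR_B] = S·[w10; w11]:
  w00 = 1, w01 = -1/2, w10 = -1/2, w11 = -1/2

1 -1/2 -1/2 -1/2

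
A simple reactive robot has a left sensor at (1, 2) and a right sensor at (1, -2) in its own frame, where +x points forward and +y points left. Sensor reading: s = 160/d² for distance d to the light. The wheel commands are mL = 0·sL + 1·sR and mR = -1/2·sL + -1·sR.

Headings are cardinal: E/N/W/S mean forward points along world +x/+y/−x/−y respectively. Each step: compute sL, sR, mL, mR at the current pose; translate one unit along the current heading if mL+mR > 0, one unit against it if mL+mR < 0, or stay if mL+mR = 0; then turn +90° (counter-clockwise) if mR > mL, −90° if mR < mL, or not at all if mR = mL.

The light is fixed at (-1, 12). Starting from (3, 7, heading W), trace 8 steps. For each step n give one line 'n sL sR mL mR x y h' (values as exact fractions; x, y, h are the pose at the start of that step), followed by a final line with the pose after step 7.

0 80/29 80/9 80/9 -2680/261 3 7 W
1 32/5 32/13 32/13 -368/65 4 7 N
2 40/13 8/5 8/5 -204/65 4 6 E
3 32/17 160/53 160/53 -3568/901 3 6 S
4 80/29 80/9 80/9 -2680/261 3 7 W
5 32/5 32/13 32/13 -368/65 4 7 N
6 40/13 8/5 8/5 -204/65 4 6 E
7 32/17 160/53 160/53 -3568/901 3 6 S
final 3 7 W

n=0: pose=(3,7,W); sL=80/29, sR=80/9; mL=80/9, mR=-2680/261; mL+mR=-40/29 → advance -1; mR−mL=-5000/261 → turn -1·90°
n=1: pose=(4,7,N); sL=32/5, sR=32/13; mL=32/13, mR=-368/65; mL+mR=-16/5 → advance -1; mR−mL=-528/65 → turn -1·90°
n=2: pose=(4,6,E); sL=40/13, sR=8/5; mL=8/5, mR=-204/65; mL+mR=-20/13 → advance -1; mR−mL=-308/65 → turn -1·90°
n=3: pose=(3,6,S); sL=32/17, sR=160/53; mL=160/53, mR=-3568/901; mL+mR=-16/17 → advance -1; mR−mL=-6288/901 → turn -1·90°
n=4: pose=(3,7,W); sL=80/29, sR=80/9; mL=80/9, mR=-2680/261; mL+mR=-40/29 → advance -1; mR−mL=-5000/261 → turn -1·90°
n=5: pose=(4,7,N); sL=32/5, sR=32/13; mL=32/13, mR=-368/65; mL+mR=-16/5 → advance -1; mR−mL=-528/65 → turn -1·90°
n=6: pose=(4,6,E); sL=40/13, sR=8/5; mL=8/5, mR=-204/65; mL+mR=-20/13 → advance -1; mR−mL=-308/65 → turn -1·90°
n=7: pose=(3,6,S); sL=32/17, sR=160/53; mL=160/53, mR=-3568/901; mL+mR=-16/17 → advance -1; mR−mL=-6288/901 → turn -1·90°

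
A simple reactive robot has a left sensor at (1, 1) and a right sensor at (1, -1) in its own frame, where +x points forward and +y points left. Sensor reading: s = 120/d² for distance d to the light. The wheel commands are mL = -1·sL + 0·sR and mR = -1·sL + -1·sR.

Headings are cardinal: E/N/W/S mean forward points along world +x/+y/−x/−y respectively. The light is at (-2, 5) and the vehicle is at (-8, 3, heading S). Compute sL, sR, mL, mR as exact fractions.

60/17 60/29 -60/17 -2760/493

left sensor world pos  = (-7, 2); dL² = 34
right sensor world pos = (-9, 2); dR² = 58
sL = 120/34 = 60/17
sR = 120/58 = 60/29
mL = -1·sL + 0·sR = -60/17
mR = -1·sL + -1·sR = -2760/493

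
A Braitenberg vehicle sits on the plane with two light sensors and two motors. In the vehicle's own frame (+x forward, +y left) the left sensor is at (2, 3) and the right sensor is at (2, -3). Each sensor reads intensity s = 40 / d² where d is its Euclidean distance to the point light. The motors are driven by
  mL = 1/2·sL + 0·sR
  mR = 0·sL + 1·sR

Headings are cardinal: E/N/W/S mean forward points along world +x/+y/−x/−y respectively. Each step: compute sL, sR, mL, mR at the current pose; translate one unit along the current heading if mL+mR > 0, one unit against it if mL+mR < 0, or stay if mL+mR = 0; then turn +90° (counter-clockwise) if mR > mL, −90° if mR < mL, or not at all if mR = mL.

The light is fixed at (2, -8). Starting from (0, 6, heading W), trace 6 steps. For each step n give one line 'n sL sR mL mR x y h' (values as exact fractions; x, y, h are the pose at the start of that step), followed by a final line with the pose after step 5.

0 40/137 8/61 20/137 8/61 0 6 W
1 10/73 5/32 5/73 5/32 -1 6 N
2 40/169 40/349 20/169 40/349 -1 7 W
3 20/169 4/29 10/169 4/29 -2 7 N
4 8/41 40/397 4/41 40/397 -2 8 W
5 1/5 2/13 1/10 2/13 -3 8 S
final -3 7 E

n=0: pose=(0,6,W); sL=40/137, sR=8/61; mL=20/137, mR=8/61; mL+mR=2316/8357 → advance +1; mR−mL=-124/8357 → turn -1·90°
n=1: pose=(-1,6,N); sL=10/73, sR=5/32; mL=5/73, mR=5/32; mL+mR=525/2336 → advance +1; mR−mL=205/2336 → turn +1·90°
n=2: pose=(-1,7,W); sL=40/169, sR=40/349; mL=20/169, mR=40/349; mL+mR=13740/58981 → advance +1; mR−mL=-220/58981 → turn -1·90°
n=3: pose=(-2,7,N); sL=20/169, sR=4/29; mL=10/169, mR=4/29; mL+mR=966/4901 → advance +1; mR−mL=386/4901 → turn +1·90°
n=4: pose=(-2,8,W); sL=8/41, sR=40/397; mL=4/41, mR=40/397; mL+mR=3228/16277 → advance +1; mR−mL=52/16277 → turn +1·90°
n=5: pose=(-3,8,S); sL=1/5, sR=2/13; mL=1/10, mR=2/13; mL+mR=33/130 → advance +1; mR−mL=7/130 → turn +1·90°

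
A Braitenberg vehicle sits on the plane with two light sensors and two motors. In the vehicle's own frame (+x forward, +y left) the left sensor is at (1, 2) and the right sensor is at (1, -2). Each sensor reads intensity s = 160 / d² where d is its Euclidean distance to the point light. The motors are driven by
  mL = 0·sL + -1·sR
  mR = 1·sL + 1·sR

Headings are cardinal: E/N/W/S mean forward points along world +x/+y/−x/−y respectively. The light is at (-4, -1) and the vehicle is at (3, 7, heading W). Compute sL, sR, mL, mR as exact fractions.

20/9 20/17 -20/17 520/153

left sensor world pos  = (2, 5); dL² = 72
right sensor world pos = (2, 9); dR² = 136
sL = 160/72 = 20/9
sR = 160/136 = 20/17
mL = 0·sL + -1·sR = -20/17
mR = 1·sL + 1·sR = 520/153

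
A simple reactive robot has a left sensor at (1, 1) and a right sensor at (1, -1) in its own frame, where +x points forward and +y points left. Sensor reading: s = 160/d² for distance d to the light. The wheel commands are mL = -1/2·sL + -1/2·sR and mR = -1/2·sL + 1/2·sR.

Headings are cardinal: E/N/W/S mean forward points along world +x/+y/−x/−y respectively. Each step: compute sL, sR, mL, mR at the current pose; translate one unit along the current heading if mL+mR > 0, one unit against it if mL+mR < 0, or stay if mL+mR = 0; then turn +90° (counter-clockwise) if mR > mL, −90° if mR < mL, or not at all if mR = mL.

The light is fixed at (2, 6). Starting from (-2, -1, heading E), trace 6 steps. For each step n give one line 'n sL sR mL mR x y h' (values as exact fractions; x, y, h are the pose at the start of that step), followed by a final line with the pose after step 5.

n=0: pose=(-2,-1,E); sL=32/9, sR=160/73; mL=-1888/657, mR=-448/657; mL+mR=-32/9 → advance -1; mR−mL=160/73 → turn +1·90°
n=1: pose=(-3,-1,N); sL=20/9, sR=40/13; mL=-310/117, mR=50/117; mL+mR=-20/9 → advance -1; mR−mL=40/13 → turn +1·90°
n=2: pose=(-3,-2,W); sL=160/117, sR=32/17; mL=-3232/1989, mR=512/1989; mL+mR=-160/117 → advance -1; mR−mL=32/17 → turn +1·90°
n=3: pose=(-2,-2,S); sL=16/9, sR=80/53; mL=-784/477, mR=-64/477; mL+mR=-16/9 → advance -1; mR−mL=80/53 → turn +1·90°
n=4: pose=(-2,-1,E); sL=32/9, sR=160/73; mL=-1888/657, mR=-448/657; mL+mR=-32/9 → advance -1; mR−mL=160/73 → turn +1·90°
n=5: pose=(-3,-1,N); sL=20/9, sR=40/13; mL=-310/117, mR=50/117; mL+mR=-20/9 → advance -1; mR−mL=40/13 → turn +1·90°

0 32/9 160/73 -1888/657 -448/657 -2 -1 E
1 20/9 40/13 -310/117 50/117 -3 -1 N
2 160/117 32/17 -3232/1989 512/1989 -3 -2 W
3 16/9 80/53 -784/477 -64/477 -2 -2 S
4 32/9 160/73 -1888/657 -448/657 -2 -1 E
5 20/9 40/13 -310/117 50/117 -3 -1 N
final -3 -2 W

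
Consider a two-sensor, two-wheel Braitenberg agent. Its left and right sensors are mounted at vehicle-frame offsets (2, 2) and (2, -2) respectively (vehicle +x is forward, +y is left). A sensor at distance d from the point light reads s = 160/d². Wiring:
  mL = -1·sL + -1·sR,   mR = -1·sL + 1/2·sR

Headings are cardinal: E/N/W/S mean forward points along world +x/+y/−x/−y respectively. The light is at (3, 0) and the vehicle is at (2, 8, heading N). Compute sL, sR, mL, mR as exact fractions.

left sensor world pos  = (0, 10); dL² = 109
right sensor world pos = (4, 10); dR² = 101
sL = 160/109 = 160/109
sR = 160/101 = 160/101
mL = -1·sL + -1·sR = -33600/11009
mR = -1·sL + 1/2·sR = -7440/11009

160/109 160/101 -33600/11009 -7440/11009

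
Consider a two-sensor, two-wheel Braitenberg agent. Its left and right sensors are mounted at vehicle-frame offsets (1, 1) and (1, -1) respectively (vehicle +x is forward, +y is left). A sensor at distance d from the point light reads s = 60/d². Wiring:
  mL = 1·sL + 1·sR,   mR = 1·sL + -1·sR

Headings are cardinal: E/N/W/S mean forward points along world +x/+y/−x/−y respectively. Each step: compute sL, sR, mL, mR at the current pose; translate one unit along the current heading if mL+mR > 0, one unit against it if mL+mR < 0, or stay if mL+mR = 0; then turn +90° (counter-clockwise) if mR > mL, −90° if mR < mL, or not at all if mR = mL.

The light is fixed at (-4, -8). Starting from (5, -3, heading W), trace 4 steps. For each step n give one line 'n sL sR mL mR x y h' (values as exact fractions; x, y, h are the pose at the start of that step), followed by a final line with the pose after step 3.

0 3/4 3/5 27/20 3/20 5 -3 W
1 12/17 20/39 808/663 128/663 4 -3 N
2 6/13 30/53 708/689 -72/689 4 -2 E
3 12/25 60/89 2568/2225 -432/2225 5 -2 S
final 5 -3 W

n=0: pose=(5,-3,W); sL=3/4, sR=3/5; mL=27/20, mR=3/20; mL+mR=3/2 → advance +1; mR−mL=-6/5 → turn -1·90°
n=1: pose=(4,-3,N); sL=12/17, sR=20/39; mL=808/663, mR=128/663; mL+mR=24/17 → advance +1; mR−mL=-40/39 → turn -1·90°
n=2: pose=(4,-2,E); sL=6/13, sR=30/53; mL=708/689, mR=-72/689; mL+mR=12/13 → advance +1; mR−mL=-60/53 → turn -1·90°
n=3: pose=(5,-2,S); sL=12/25, sR=60/89; mL=2568/2225, mR=-432/2225; mL+mR=24/25 → advance +1; mR−mL=-120/89 → turn -1·90°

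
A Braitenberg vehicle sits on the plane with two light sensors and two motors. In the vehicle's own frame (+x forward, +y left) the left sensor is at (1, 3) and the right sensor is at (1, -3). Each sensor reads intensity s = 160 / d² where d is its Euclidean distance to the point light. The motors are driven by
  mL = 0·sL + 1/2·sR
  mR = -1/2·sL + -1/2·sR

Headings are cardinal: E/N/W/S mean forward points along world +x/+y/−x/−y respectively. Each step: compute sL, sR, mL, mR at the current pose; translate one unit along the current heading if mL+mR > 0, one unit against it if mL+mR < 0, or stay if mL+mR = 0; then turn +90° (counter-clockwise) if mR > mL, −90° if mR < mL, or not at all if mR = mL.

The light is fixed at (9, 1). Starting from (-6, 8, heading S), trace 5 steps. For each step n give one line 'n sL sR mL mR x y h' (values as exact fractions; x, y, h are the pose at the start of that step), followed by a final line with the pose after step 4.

n=0: pose=(-6,8,S); sL=8/9, sR=4/9; mL=2/9, mR=-2/3; mL+mR=-4/9 → advance -1; mR−mL=-8/9 → turn -1·90°
n=1: pose=(-6,9,W); sL=160/281, sR=160/377; mL=80/377, mR=-52640/105937; mL+mR=-80/281 → advance -1; mR−mL=-75120/105937 → turn -1·90°
n=2: pose=(-5,9,N); sL=16/37, sR=80/101; mL=40/101, mR=-2288/3737; mL+mR=-8/37 → advance -1; mR−mL=-3768/3737 → turn -1·90°
n=3: pose=(-5,8,E); sL=160/269, sR=32/37; mL=16/37, mR=-7264/9953; mL+mR=-80/269 → advance -1; mR−mL=-11568/9953 → turn -1·90°
n=4: pose=(-6,8,S); sL=8/9, sR=4/9; mL=2/9, mR=-2/3; mL+mR=-4/9 → advance -1; mR−mL=-8/9 → turn -1·90°

0 8/9 4/9 2/9 -2/3 -6 8 S
1 160/281 160/377 80/377 -52640/105937 -6 9 W
2 16/37 80/101 40/101 -2288/3737 -5 9 N
3 160/269 32/37 16/37 -7264/9953 -5 8 E
4 8/9 4/9 2/9 -2/3 -6 8 S
final -6 9 W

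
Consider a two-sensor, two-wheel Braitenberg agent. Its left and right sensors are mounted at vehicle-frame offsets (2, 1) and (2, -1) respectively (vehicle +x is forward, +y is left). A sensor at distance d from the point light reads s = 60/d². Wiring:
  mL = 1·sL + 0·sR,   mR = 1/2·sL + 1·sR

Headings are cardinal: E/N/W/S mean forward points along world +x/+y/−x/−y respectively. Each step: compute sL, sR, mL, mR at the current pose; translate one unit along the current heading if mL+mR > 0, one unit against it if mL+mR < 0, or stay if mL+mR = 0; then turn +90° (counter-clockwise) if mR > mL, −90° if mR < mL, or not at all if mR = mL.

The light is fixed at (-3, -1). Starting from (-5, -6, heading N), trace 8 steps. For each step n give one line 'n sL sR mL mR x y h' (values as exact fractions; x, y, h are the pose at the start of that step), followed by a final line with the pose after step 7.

n=0: pose=(-5,-6,N); sL=10/3, sR=6; mL=10/3, mR=23/3; mL+mR=11 → advance +1; mR−mL=13/3 → turn +1·90°
n=1: pose=(-5,-5,W); sL=60/41, sR=12/5; mL=60/41, mR=642/205; mL+mR=942/205 → advance +1; mR−mL=342/205 → turn +1·90°
n=2: pose=(-6,-5,S); sL=3/2, sR=15/13; mL=3/2, mR=99/52; mL+mR=177/52 → advance +1; mR−mL=21/52 → turn +1·90°
n=3: pose=(-6,-6,E); sL=60/17, sR=60/37; mL=60/17, mR=2130/629; mL+mR=4350/629 → advance +1; mR−mL=-90/629 → turn -1·90°
n=4: pose=(-5,-6,S); sL=6/5, sR=30/29; mL=6/5, mR=237/145; mL+mR=411/145 → advance +1; mR−mL=63/145 → turn +1·90°
n=5: pose=(-5,-7,E); sL=12/5, sR=60/49; mL=12/5, mR=594/245; mL+mR=1182/245 → advance +1; mR−mL=6/245 → turn +1·90°
n=6: pose=(-4,-7,N); sL=3, sR=15/4; mL=3, mR=21/4; mL+mR=33/4 → advance +1; mR−mL=9/4 → turn +1·90°
n=7: pose=(-4,-6,W); sL=4/3, sR=12/5; mL=4/3, mR=46/15; mL+mR=22/5 → advance +1; mR−mL=26/15 → turn +1·90°

0 10/3 6 10/3 23/3 -5 -6 N
1 60/41 12/5 60/41 642/205 -5 -5 W
2 3/2 15/13 3/2 99/52 -6 -5 S
3 60/17 60/37 60/17 2130/629 -6 -6 E
4 6/5 30/29 6/5 237/145 -5 -6 S
5 12/5 60/49 12/5 594/245 -5 -7 E
6 3 15/4 3 21/4 -4 -7 N
7 4/3 12/5 4/3 46/15 -4 -6 W
final -5 -6 S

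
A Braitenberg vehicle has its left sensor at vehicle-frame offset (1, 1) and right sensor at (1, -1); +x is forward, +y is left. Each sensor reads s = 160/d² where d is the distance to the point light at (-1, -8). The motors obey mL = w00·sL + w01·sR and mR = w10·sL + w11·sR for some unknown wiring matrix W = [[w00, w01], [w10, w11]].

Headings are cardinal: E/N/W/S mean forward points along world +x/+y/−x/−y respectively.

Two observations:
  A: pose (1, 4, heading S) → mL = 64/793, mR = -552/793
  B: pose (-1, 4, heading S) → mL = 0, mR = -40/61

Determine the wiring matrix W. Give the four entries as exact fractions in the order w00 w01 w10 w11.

obs A: pose=(1,4,S) → sL=16/13, sR=80/61, mL=64/793, mR=-552/793
obs B: pose=(-1,4,S) → sL=80/61, sR=80/61, mL=0, mR=-40/61
sensor matrix S = [[16/13, 80/61], [80/61, 80/61]]; det S = -5120/48373
solve [mL_A; mL_B] = S·[w00; w01] and [mR_A; mR_B] = S·[w10; w11]:
  w00 = -1, w01 = 1, w10 = 1/2, w11 = -1

-1 1 1/2 -1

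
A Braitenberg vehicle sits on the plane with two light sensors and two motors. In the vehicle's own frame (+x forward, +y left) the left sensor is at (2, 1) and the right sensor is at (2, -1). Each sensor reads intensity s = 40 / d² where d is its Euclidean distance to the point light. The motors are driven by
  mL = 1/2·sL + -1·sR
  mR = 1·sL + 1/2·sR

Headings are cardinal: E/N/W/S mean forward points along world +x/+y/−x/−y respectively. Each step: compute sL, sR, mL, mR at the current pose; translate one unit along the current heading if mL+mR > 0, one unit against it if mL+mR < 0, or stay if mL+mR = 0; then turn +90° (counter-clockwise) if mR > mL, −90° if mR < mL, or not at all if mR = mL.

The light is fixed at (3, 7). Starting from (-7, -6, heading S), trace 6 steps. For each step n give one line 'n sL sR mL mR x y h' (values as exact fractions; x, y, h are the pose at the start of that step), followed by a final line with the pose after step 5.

0 20/153 20/173 -1330/26469 4990/26469 -7 -6 S
1 40/233 40/289 -3540/67337 16220/67337 -7 -7 E
2 10/61 5/26 -175/1586 825/3172 -6 -7 N
3 40/317 8/53 -1476/16801 3388/16801 -6 -6 W
4 20/153 20/173 -1330/26469 4990/26469 -7 -6 S
5 40/233 40/289 -3540/67337 16220/67337 -7 -7 E
final -6 -7 N

n=0: pose=(-7,-6,S); sL=20/153, sR=20/173; mL=-1330/26469, mR=4990/26469; mL+mR=1220/8823 → advance +1; mR−mL=6320/26469 → turn +1·90°
n=1: pose=(-7,-7,E); sL=40/233, sR=40/289; mL=-3540/67337, mR=16220/67337; mL+mR=12680/67337 → advance +1; mR−mL=19760/67337 → turn +1·90°
n=2: pose=(-6,-7,N); sL=10/61, sR=5/26; mL=-175/1586, mR=825/3172; mL+mR=475/3172 → advance +1; mR−mL=1175/3172 → turn +1·90°
n=3: pose=(-6,-6,W); sL=40/317, sR=8/53; mL=-1476/16801, mR=3388/16801; mL+mR=1912/16801 → advance +1; mR−mL=4864/16801 → turn +1·90°
n=4: pose=(-7,-6,S); sL=20/153, sR=20/173; mL=-1330/26469, mR=4990/26469; mL+mR=1220/8823 → advance +1; mR−mL=6320/26469 → turn +1·90°
n=5: pose=(-7,-7,E); sL=40/233, sR=40/289; mL=-3540/67337, mR=16220/67337; mL+mR=12680/67337 → advance +1; mR−mL=19760/67337 → turn +1·90°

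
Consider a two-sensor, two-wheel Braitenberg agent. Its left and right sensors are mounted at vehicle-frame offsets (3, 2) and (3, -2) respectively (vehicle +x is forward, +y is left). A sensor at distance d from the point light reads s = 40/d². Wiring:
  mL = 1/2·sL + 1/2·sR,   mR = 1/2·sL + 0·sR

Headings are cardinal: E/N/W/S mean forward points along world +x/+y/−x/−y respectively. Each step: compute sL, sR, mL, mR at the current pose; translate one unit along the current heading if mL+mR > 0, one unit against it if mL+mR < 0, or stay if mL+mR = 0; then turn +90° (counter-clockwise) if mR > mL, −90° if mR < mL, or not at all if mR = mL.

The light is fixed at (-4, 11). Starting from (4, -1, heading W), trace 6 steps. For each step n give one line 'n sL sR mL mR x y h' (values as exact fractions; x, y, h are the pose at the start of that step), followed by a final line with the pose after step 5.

n=0: pose=(4,-1,W); sL=40/221, sR=8/25; mL=1384/5525, mR=20/221; mL+mR=1884/5525 → advance +1; mR−mL=-4/25 → turn -1·90°
n=1: pose=(3,-1,N); sL=20/53, sR=20/81; mL=1340/4293, mR=10/53; mL+mR=2150/4293 → advance +1; mR−mL=-10/81 → turn -1·90°
n=2: pose=(3,0,E); sL=40/181, sR=40/269; mL=9000/48689, mR=20/181; mL+mR=14380/48689 → advance +1; mR−mL=-20/269 → turn -1·90°
n=3: pose=(4,0,S); sL=5/37, sR=5/29; mL=165/1073, mR=5/74; mL+mR=475/2146 → advance +1; mR−mL=-5/58 → turn -1·90°
n=4: pose=(4,-1,W); sL=40/221, sR=8/25; mL=1384/5525, mR=20/221; mL+mR=1884/5525 → advance +1; mR−mL=-4/25 → turn -1·90°
n=5: pose=(3,-1,N); sL=20/53, sR=20/81; mL=1340/4293, mR=10/53; mL+mR=2150/4293 → advance +1; mR−mL=-10/81 → turn -1·90°

0 40/221 8/25 1384/5525 20/221 4 -1 W
1 20/53 20/81 1340/4293 10/53 3 -1 N
2 40/181 40/269 9000/48689 20/181 3 0 E
3 5/37 5/29 165/1073 5/74 4 0 S
4 40/221 8/25 1384/5525 20/221 4 -1 W
5 20/53 20/81 1340/4293 10/53 3 -1 N
final 3 0 E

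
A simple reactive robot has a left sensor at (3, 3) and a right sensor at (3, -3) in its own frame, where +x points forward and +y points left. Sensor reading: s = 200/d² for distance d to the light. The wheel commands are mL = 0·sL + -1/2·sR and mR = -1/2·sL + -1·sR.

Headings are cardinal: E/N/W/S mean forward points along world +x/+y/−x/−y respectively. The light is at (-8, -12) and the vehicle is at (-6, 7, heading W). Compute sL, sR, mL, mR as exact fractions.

200/257 40/97 -20/97 -19980/24929

left sensor world pos  = (-9, 4); dL² = 257
right sensor world pos = (-9, 10); dR² = 485
sL = 200/257 = 200/257
sR = 200/485 = 40/97
mL = 0·sL + -1/2·sR = -20/97
mR = -1/2·sL + -1·sR = -19980/24929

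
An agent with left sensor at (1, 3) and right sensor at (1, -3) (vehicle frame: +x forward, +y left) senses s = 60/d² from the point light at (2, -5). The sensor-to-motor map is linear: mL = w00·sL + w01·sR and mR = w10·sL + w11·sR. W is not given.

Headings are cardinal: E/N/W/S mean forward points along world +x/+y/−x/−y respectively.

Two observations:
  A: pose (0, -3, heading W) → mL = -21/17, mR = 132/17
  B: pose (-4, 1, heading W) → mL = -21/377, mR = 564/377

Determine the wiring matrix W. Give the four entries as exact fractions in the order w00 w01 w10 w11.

obs A: pose=(0,-3,W) → sL=6, sR=30/17, mL=-21/17, mR=132/17
obs B: pose=(-4,1,W) → sL=30/29, sR=6/13, mL=-21/377, mR=564/377
sensor matrix S = [[6, 30/17], [30/29, 6/13]]; det S = 6048/6409
solve [mL_A; mL_B] = S·[w00; w01] and [mR_A; mR_B] = S·[w10; w11]:
  w00 = -1/2, w01 = 1, w10 = 1, w11 = 1

-1/2 1 1 1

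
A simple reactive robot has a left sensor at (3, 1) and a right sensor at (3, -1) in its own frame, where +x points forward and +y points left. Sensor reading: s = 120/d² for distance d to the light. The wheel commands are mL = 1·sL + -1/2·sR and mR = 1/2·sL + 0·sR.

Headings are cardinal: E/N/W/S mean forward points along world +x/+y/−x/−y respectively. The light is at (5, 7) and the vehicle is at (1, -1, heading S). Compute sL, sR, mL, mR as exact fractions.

left sensor world pos  = (2, -4); dL² = 130
right sensor world pos = (0, -4); dR² = 146
sL = 120/130 = 12/13
sR = 120/146 = 60/73
mL = 1·sL + -1/2·sR = 486/949
mR = 1/2·sL + 0·sR = 6/13

12/13 60/73 486/949 6/13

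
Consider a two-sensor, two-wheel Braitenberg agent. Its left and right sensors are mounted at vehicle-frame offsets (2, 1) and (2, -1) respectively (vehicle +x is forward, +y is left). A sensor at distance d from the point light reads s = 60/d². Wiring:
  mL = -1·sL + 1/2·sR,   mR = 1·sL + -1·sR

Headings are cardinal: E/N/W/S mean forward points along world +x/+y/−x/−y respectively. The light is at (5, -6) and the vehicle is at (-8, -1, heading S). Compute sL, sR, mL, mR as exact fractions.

20/51 12/41 -514/2091 208/2091

left sensor world pos  = (-7, -3); dL² = 153
right sensor world pos = (-9, -3); dR² = 205
sL = 60/153 = 20/51
sR = 60/205 = 12/41
mL = -1·sL + 1/2·sR = -514/2091
mR = 1·sL + -1·sR = 208/2091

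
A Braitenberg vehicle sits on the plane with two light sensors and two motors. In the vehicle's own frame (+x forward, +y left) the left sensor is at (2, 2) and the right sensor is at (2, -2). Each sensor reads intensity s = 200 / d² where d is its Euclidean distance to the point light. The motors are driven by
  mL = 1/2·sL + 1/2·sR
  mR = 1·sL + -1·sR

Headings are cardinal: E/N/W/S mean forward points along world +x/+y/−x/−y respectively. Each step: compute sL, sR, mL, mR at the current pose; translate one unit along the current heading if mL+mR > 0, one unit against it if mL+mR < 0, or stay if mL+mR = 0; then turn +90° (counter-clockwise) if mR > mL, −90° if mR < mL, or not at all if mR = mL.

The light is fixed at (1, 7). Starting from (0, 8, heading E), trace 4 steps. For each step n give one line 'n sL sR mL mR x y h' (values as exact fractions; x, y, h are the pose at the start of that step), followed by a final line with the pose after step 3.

n=0: pose=(0,8,E); sL=20, sR=100; mL=60, mR=-80; mL+mR=-20 → advance -1; mR−mL=-140 → turn -1·90°
n=1: pose=(-1,8,S); sL=200, sR=200/17; mL=1800/17, mR=3200/17; mL+mR=5000/17 → advance +1; mR−mL=1400/17 → turn +1·90°
n=2: pose=(-1,7,E); sL=50, sR=50; mL=50, mR=0; mL+mR=50 → advance +1; mR−mL=-50 → turn -1·90°
n=3: pose=(0,7,S); sL=40, sR=200/13; mL=360/13, mR=320/13; mL+mR=680/13 → advance +1; mR−mL=-40/13 → turn -1·90°

0 20 100 60 -80 0 8 E
1 200 200/17 1800/17 3200/17 -1 8 S
2 50 50 50 0 -1 7 E
3 40 200/13 360/13 320/13 0 7 S
final 0 6 W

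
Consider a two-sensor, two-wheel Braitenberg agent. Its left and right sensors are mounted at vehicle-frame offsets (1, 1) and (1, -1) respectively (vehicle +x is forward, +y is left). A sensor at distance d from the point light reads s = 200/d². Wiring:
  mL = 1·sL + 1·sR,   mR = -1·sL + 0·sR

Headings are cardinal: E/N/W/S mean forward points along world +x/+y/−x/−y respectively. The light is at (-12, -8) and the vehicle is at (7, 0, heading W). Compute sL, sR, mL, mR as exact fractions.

left sensor world pos  = (6, -1); dL² = 373
right sensor world pos = (6, 1); dR² = 405
sL = 200/373 = 200/373
sR = 200/405 = 40/81
mL = 1·sL + 1·sR = 31120/30213
mR = -1·sL + 0·sR = -200/373

200/373 40/81 31120/30213 -200/373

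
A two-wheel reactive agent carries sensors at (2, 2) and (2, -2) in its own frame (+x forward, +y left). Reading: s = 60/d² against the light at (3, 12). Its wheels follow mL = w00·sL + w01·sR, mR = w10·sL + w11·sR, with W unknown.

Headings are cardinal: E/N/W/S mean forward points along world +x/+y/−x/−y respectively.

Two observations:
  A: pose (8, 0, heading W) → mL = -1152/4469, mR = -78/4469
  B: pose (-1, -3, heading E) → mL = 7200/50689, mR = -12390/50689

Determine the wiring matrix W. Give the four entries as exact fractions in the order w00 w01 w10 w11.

obs A: pose=(8,0,W) → sL=12/41, sR=60/109, mL=-1152/4469, mR=-78/4469
obs B: pose=(-1,-3,E) → sL=60/173, sR=60/293, mL=7200/50689, mR=-12390/50689
sensor matrix S = [[12/41, 60/109], [60/173, 60/293]]; det S = -29669760/226529141
solve [mL_A; mL_B] = S·[w00; w01] and [mR_A; mR_B] = S·[w10; w11]:
  w00 = 1, w01 = -1, w10 = -1, w11 = 1/2

1 -1 -1 1/2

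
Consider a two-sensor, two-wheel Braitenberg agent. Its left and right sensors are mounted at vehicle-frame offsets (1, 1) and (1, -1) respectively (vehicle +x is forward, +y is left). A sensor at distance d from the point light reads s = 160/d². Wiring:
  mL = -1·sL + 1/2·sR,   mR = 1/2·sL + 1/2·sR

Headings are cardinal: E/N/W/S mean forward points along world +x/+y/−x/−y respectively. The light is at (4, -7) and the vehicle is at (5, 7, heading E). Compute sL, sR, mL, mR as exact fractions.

160/229 160/173 -9360/39617 32160/39617

left sensor world pos  = (6, 8); dL² = 229
right sensor world pos = (6, 6); dR² = 173
sL = 160/229 = 160/229
sR = 160/173 = 160/173
mL = -1·sL + 1/2·sR = -9360/39617
mR = 1/2·sL + 1/2·sR = 32160/39617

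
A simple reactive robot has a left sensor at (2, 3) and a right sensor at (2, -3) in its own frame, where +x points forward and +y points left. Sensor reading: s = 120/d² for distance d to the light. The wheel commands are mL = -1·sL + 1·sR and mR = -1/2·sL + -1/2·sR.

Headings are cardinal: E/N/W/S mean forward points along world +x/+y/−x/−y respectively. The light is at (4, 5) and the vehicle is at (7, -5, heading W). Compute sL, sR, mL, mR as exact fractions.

12/17 12/5 144/85 -132/85

left sensor world pos  = (5, -8); dL² = 170
right sensor world pos = (5, -2); dR² = 50
sL = 120/170 = 12/17
sR = 120/50 = 12/5
mL = -1·sL + 1·sR = 144/85
mR = -1/2·sL + -1/2·sR = -132/85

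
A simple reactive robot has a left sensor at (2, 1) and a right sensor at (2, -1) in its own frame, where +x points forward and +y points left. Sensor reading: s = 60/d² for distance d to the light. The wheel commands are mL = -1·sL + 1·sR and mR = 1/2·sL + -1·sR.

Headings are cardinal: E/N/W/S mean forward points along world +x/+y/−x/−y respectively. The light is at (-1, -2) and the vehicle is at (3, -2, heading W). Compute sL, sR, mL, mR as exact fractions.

12 12 0 -6

left sensor world pos  = (1, -3); dL² = 5
right sensor world pos = (1, -1); dR² = 5
sL = 60/5 = 12
sR = 60/5 = 12
mL = -1·sL + 1·sR = 0
mR = 1/2·sL + -1·sR = -6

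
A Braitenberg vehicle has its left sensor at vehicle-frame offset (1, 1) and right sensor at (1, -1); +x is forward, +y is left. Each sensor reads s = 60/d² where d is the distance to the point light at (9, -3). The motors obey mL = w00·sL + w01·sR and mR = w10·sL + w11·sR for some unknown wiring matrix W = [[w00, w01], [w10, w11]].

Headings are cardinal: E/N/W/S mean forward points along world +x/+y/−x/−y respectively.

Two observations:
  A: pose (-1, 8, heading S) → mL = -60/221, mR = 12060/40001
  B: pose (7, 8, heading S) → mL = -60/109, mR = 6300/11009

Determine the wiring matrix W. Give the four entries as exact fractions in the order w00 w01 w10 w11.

obs A: pose=(-1,8,S) → sL=60/181, sR=60/221, mL=-60/221, mR=12060/40001
obs B: pose=(7,8,S) → sL=60/101, sR=60/109, mL=-60/109, mR=6300/11009
sensor matrix S = [[60/181, 60/221], [60/101, 60/109]]; det S = 9331200/440371009
solve [mL_A; mL_B] = S·[w00; w01] and [mR_A; mR_B] = S·[w10; w11]:
  w00 = 0, w01 = -1, w10 = 1/2, w11 = 1/2

0 -1 1/2 1/2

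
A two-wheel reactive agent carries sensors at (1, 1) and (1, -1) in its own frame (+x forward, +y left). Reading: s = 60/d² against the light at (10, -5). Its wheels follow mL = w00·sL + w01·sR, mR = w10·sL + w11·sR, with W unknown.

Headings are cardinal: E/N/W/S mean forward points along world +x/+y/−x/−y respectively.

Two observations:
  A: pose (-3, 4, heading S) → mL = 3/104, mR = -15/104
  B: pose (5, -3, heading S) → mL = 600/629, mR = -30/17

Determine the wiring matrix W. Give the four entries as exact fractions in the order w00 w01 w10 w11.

1/2 -1/2 -1/2 0

obs A: pose=(-3,4,S) → sL=15/52, sR=3/13, mL=3/104, mR=-15/104
obs B: pose=(5,-3,S) → sL=60/17, sR=60/37, mL=600/629, mR=-30/17
sensor matrix S = [[15/52, 3/13], [60/17, 60/37]]; det S = -2835/8177
solve [mL_A; mL_B] = S·[w00; w01] and [mR_A; mR_B] = S·[w10; w11]:
  w00 = 1/2, w01 = -1/2, w10 = -1/2, w11 = 0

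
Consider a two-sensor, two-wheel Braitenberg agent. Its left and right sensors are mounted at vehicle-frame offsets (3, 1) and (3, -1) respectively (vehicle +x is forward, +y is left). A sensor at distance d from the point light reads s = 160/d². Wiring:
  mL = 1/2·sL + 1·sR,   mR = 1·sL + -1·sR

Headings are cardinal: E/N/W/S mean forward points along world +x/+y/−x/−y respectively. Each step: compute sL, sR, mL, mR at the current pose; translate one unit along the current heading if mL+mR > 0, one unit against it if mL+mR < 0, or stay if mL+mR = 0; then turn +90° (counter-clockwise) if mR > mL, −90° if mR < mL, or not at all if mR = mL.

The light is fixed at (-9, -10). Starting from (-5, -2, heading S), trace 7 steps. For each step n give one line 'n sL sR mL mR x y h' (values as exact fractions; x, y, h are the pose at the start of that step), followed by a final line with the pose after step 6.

n=0: pose=(-5,-2,S); sL=16/5, sR=80/17; mL=536/85, mR=-128/85; mL+mR=24/5 → advance +1; mR−mL=-664/85 → turn -1·90°
n=1: pose=(-5,-3,W); sL=160/37, sR=32/13; mL=2224/481, mR=896/481; mL+mR=240/37 → advance +1; mR−mL=-1328/481 → turn -1·90°
n=2: pose=(-6,-3,N); sL=20/13, sR=40/29; mL=810/377, mR=60/377; mL+mR=30/13 → advance +1; mR−mL=-750/377 → turn -1·90°
n=3: pose=(-6,-2,E); sL=160/117, sR=32/17; mL=5104/1989, mR=-1024/1989; mL+mR=80/39 → advance +1; mR−mL=-6128/1989 → turn -1·90°
n=4: pose=(-5,-2,S); sL=16/5, sR=80/17; mL=536/85, mR=-128/85; mL+mR=24/5 → advance +1; mR−mL=-664/85 → turn -1·90°
n=5: pose=(-5,-3,W); sL=160/37, sR=32/13; mL=2224/481, mR=896/481; mL+mR=240/37 → advance +1; mR−mL=-1328/481 → turn -1·90°
n=6: pose=(-6,-3,N); sL=20/13, sR=40/29; mL=810/377, mR=60/377; mL+mR=30/13 → advance +1; mR−mL=-750/377 → turn -1·90°

0 16/5 80/17 536/85 -128/85 -5 -2 S
1 160/37 32/13 2224/481 896/481 -5 -3 W
2 20/13 40/29 810/377 60/377 -6 -3 N
3 160/117 32/17 5104/1989 -1024/1989 -6 -2 E
4 16/5 80/17 536/85 -128/85 -5 -2 S
5 160/37 32/13 2224/481 896/481 -5 -3 W
6 20/13 40/29 810/377 60/377 -6 -3 N
final -6 -2 E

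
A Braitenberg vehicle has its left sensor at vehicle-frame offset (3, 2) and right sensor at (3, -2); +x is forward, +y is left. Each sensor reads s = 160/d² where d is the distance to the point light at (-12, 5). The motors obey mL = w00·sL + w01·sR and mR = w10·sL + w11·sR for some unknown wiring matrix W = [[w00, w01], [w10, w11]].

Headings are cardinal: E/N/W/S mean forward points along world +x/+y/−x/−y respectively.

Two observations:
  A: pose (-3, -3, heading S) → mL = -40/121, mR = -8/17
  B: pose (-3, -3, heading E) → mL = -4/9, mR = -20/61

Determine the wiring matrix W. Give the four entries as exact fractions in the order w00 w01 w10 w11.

-1/2 0 0 -1/2

obs A: pose=(-3,-3,S) → sL=80/121, sR=16/17, mL=-40/121, mR=-8/17
obs B: pose=(-3,-3,E) → sL=8/9, sR=40/61, mL=-4/9, mR=-20/61
sensor matrix S = [[80/121, 16/17], [8/9, 40/61]]; det S = -455168/1129293
solve [mL_A; mL_B] = S·[w00; w01] and [mR_A; mR_B] = S·[w10; w11]:
  w00 = -1/2, w01 = 0, w10 = 0, w11 = -1/2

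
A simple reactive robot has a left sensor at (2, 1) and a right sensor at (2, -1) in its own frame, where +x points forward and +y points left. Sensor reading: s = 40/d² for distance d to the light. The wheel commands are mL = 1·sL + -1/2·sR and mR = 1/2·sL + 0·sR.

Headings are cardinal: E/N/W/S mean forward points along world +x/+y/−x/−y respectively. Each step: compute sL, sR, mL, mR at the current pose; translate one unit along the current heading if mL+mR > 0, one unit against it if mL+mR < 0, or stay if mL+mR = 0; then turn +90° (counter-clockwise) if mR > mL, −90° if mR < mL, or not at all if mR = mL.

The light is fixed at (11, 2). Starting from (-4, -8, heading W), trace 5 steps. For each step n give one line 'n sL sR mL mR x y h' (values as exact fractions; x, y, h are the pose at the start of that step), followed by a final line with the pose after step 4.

n=0: pose=(-4,-8,W); sL=4/41, sR=4/37; mL=66/1517, mR=2/41; mL+mR=140/1517 → advance +1; mR−mL=8/1517 → turn +1·90°
n=1: pose=(-5,-8,S); sL=40/369, sR=40/433; mL=9940/159777, mR=20/369; mL+mR=6200/53259 → advance +1; mR−mL=-1280/159777 → turn -1·90°
n=2: pose=(-5,-9,W); sL=10/117, sR=5/53; mL=475/12402, mR=5/117; mL+mR=335/4134 → advance +1; mR−mL=55/12402 → turn +1·90°
n=3: pose=(-6,-9,S); sL=8/85, sR=40/493; mL=132/2465, mR=4/85; mL+mR=248/2465 → advance +1; mR−mL=-16/2465 → turn -1·90°
n=4: pose=(-6,-10,W); sL=4/53, sR=20/241; mL=434/12773, mR=2/53; mL+mR=916/12773 → advance +1; mR−mL=48/12773 → turn +1·90°

0 4/41 4/37 66/1517 2/41 -4 -8 W
1 40/369 40/433 9940/159777 20/369 -5 -8 S
2 10/117 5/53 475/12402 5/117 -5 -9 W
3 8/85 40/493 132/2465 4/85 -6 -9 S
4 4/53 20/241 434/12773 2/53 -6 -10 W
final -7 -10 S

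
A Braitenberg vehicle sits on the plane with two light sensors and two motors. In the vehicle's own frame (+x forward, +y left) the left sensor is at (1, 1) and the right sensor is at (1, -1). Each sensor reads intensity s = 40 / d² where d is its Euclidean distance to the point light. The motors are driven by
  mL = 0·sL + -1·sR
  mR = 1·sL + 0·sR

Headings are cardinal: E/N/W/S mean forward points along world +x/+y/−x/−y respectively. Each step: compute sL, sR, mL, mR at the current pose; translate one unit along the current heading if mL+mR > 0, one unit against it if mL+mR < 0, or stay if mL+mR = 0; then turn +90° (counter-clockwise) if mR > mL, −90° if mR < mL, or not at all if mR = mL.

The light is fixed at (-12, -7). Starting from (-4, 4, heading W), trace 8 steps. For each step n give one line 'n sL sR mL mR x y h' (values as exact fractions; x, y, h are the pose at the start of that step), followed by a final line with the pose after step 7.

n=0: pose=(-4,4,W); sL=40/149, sR=40/193; mL=-40/193, mR=40/149; mL+mR=1760/28757 → advance +1; mR−mL=13680/28757 → turn +1·90°
n=1: pose=(-5,4,S); sL=10/41, sR=5/17; mL=-5/17, mR=10/41; mL+mR=-35/697 → advance -1; mR−mL=375/697 → turn +1·90°
n=2: pose=(-5,5,E); sL=40/233, sR=8/37; mL=-8/37, mR=40/233; mL+mR=-384/8621 → advance -1; mR−mL=3344/8621 → turn +1·90°
n=3: pose=(-6,5,N); sL=20/97, sR=20/109; mL=-20/109, mR=20/97; mL+mR=240/10573 → advance +1; mR−mL=4120/10573 → turn +1·90°
n=4: pose=(-6,6,W); sL=40/169, sR=40/221; mL=-40/221, mR=40/169; mL+mR=160/2873 → advance +1; mR−mL=1200/2873 → turn +1·90°
n=5: pose=(-7,6,S); sL=2/9, sR=1/4; mL=-1/4, mR=2/9; mL+mR=-1/36 → advance -1; mR−mL=17/36 → turn +1·90°
n=6: pose=(-7,7,E); sL=40/261, sR=8/41; mL=-8/41, mR=40/261; mL+mR=-448/10701 → advance -1; mR−mL=3728/10701 → turn +1·90°
n=7: pose=(-8,7,N); sL=20/117, sR=4/25; mL=-4/25, mR=20/117; mL+mR=32/2925 → advance +1; mR−mL=968/2925 → turn +1·90°

0 40/149 40/193 -40/193 40/149 -4 4 W
1 10/41 5/17 -5/17 10/41 -5 4 S
2 40/233 8/37 -8/37 40/233 -5 5 E
3 20/97 20/109 -20/109 20/97 -6 5 N
4 40/169 40/221 -40/221 40/169 -6 6 W
5 2/9 1/4 -1/4 2/9 -7 6 S
6 40/261 8/41 -8/41 40/261 -7 7 E
7 20/117 4/25 -4/25 20/117 -8 7 N
final -8 8 W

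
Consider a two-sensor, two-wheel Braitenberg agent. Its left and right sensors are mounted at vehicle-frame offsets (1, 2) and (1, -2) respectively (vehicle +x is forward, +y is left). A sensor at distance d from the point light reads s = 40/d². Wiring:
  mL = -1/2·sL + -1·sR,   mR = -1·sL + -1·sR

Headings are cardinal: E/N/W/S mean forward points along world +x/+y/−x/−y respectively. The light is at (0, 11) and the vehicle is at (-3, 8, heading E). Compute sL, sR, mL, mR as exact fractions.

8 40/29 -156/29 -272/29

left sensor world pos  = (-2, 10); dL² = 5
right sensor world pos = (-2, 6); dR² = 29
sL = 40/5 = 8
sR = 40/29 = 40/29
mL = -1/2·sL + -1·sR = -156/29
mR = -1·sL + -1·sR = -272/29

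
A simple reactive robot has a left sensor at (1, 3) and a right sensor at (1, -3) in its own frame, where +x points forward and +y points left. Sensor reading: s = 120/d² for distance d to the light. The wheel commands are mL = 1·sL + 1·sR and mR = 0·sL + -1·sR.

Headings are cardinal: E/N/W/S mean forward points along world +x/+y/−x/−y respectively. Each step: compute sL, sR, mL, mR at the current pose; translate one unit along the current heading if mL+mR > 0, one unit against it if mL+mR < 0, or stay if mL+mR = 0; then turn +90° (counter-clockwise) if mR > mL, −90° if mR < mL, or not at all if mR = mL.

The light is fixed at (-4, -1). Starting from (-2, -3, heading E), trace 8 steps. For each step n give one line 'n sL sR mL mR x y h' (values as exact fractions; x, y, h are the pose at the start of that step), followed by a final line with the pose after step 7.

n=0: pose=(-2,-3,E); sL=12, sR=60/17; mL=264/17, mR=-60/17; mL+mR=12 → advance +1; mR−mL=-324/17 → turn -1·90°
n=1: pose=(-1,-3,S); sL=8/3, sR=40/3; mL=16, mR=-40/3; mL+mR=8/3 → advance +1; mR−mL=-88/3 → turn -1·90°
n=2: pose=(-1,-4,W); sL=3, sR=30; mL=33, mR=-30; mL+mR=3 → advance +1; mR−mL=-63 → turn -1·90°
n=3: pose=(-2,-4,N); sL=24, sR=120/29; mL=816/29, mR=-120/29; mL+mR=24 → advance +1; mR−mL=-936/29 → turn -1·90°
n=4: pose=(-2,-3,E); sL=12, sR=60/17; mL=264/17, mR=-60/17; mL+mR=12 → advance +1; mR−mL=-324/17 → turn -1·90°
n=5: pose=(-1,-3,S); sL=8/3, sR=40/3; mL=16, mR=-40/3; mL+mR=8/3 → advance +1; mR−mL=-88/3 → turn -1·90°
n=6: pose=(-1,-4,W); sL=3, sR=30; mL=33, mR=-30; mL+mR=3 → advance +1; mR−mL=-63 → turn -1·90°
n=7: pose=(-2,-4,N); sL=24, sR=120/29; mL=816/29, mR=-120/29; mL+mR=24 → advance +1; mR−mL=-936/29 → turn -1·90°

0 12 60/17 264/17 -60/17 -2 -3 E
1 8/3 40/3 16 -40/3 -1 -3 S
2 3 30 33 -30 -1 -4 W
3 24 120/29 816/29 -120/29 -2 -4 N
4 12 60/17 264/17 -60/17 -2 -3 E
5 8/3 40/3 16 -40/3 -1 -3 S
6 3 30 33 -30 -1 -4 W
7 24 120/29 816/29 -120/29 -2 -4 N
final -2 -3 E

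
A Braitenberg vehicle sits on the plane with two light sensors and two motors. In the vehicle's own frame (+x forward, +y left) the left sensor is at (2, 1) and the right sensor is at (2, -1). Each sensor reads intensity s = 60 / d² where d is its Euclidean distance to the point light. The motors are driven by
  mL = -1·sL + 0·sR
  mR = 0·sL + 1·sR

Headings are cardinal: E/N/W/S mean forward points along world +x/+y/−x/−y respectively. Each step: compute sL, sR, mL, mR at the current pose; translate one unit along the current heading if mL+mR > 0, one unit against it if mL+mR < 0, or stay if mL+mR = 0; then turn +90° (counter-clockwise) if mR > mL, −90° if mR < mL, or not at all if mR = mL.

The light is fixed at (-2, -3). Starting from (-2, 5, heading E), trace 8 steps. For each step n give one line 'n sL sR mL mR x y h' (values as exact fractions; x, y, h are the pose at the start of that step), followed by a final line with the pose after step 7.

n=0: pose=(-2,5,E); sL=12/17, sR=60/53; mL=-12/17, mR=60/53; mL+mR=384/901 → advance +1; mR−mL=1656/901 → turn +1·90°
n=1: pose=(-1,5,N); sL=3/5, sR=15/26; mL=-3/5, mR=15/26; mL+mR=-3/130 → advance -1; mR−mL=153/130 → turn +1·90°
n=2: pose=(-1,4,W); sL=60/37, sR=12/13; mL=-60/37, mR=12/13; mL+mR=-336/481 → advance -1; mR−mL=1224/481 → turn +1·90°
n=3: pose=(0,4,S); sL=30/17, sR=30/13; mL=-30/17, mR=30/13; mL+mR=120/221 → advance +1; mR−mL=900/221 → turn +1·90°
n=4: pose=(0,3,E); sL=12/13, sR=60/41; mL=-12/13, mR=60/41; mL+mR=288/533 → advance +1; mR−mL=1272/533 → turn +1·90°
n=5: pose=(1,3,N); sL=15/17, sR=3/4; mL=-15/17, mR=3/4; mL+mR=-9/68 → advance -1; mR−mL=111/68 → turn +1·90°
n=6: pose=(1,2,W); sL=60/17, sR=60/37; mL=-60/17, mR=60/37; mL+mR=-1200/629 → advance -1; mR−mL=3240/629 → turn +1·90°
n=7: pose=(2,2,S); sL=30/17, sR=10/3; mL=-30/17, mR=10/3; mL+mR=80/51 → advance +1; mR−mL=260/51 → turn +1·90°

0 12/17 60/53 -12/17 60/53 -2 5 E
1 3/5 15/26 -3/5 15/26 -1 5 N
2 60/37 12/13 -60/37 12/13 -1 4 W
3 30/17 30/13 -30/17 30/13 0 4 S
4 12/13 60/41 -12/13 60/41 0 3 E
5 15/17 3/4 -15/17 3/4 1 3 N
6 60/17 60/37 -60/17 60/37 1 2 W
7 30/17 10/3 -30/17 10/3 2 2 S
final 2 1 E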